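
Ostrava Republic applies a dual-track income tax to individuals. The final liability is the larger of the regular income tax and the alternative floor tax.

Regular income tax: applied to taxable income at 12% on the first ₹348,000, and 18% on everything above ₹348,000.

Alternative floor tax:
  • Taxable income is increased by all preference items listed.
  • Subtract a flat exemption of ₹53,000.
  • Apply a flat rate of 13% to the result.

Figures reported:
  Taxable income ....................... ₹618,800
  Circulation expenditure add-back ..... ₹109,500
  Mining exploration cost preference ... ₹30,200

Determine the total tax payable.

Regular income tax:
  ₹348,000 × 12% = ₹41,760
  ₹270,800 × 18% = ₹48,744
  → ₹90,504

Alternative floor tax:
  Adjusted income: ₹618,800 + ₹109,500 + ₹30,200 = ₹758,500
  Less exemption ₹53,000 → base ₹705,500
  ₹705,500 × 13% = ₹91,715

₹91,715 > ₹90,504, so the alternative floor tax is the binding amount.

₹91,715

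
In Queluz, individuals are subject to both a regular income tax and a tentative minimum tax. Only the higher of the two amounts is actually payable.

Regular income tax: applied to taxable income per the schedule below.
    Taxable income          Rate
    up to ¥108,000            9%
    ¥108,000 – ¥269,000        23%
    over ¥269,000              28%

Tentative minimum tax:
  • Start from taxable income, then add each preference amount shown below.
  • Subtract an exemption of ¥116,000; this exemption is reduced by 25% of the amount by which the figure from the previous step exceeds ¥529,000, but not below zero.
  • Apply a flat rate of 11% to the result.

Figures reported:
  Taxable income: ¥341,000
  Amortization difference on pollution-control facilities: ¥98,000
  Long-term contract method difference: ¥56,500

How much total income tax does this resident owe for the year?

Regular income tax:
  ¥108,000 × 9% = ¥9,720
  ¥161,000 × 23% = ¥37,030
  ¥72,000 × 28% = ¥20,160
  → ¥66,910

Tentative minimum tax:
  Adjusted income: ¥341,000 + ¥98,000 + ¥56,500 = ¥495,500
  Exemption: ¥495,500 ≤ ¥529,000, so full ¥116,000 applies
  Base: ¥495,500 − ¥116,000 = ¥379,500
  ¥379,500 × 11% = ¥41,745

¥66,910 > ¥41,745, so the regular income tax governs.

¥66,910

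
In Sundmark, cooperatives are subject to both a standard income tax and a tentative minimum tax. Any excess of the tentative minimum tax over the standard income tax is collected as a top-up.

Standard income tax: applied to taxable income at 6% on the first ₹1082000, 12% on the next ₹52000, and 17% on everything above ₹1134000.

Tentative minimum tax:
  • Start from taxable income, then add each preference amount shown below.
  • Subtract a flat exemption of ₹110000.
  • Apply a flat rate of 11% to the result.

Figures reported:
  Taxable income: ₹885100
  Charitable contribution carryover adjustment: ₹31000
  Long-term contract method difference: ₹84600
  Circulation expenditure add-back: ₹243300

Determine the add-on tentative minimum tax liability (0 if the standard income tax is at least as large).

Tentative minimum tax:
  Adjusted income: ₹885100 + ₹31000 + ₹84600 + ₹243300 = ₹1244000
  Less exemption ₹110000 → base ₹1134000
  ₹1134000 × 11% = ₹124740

Standard income tax:
  ₹885100 × 6% = ₹53106

Excess of tentative minimum tax over standard income tax: ₹124740 − ₹53106 = ₹71634.

₹71634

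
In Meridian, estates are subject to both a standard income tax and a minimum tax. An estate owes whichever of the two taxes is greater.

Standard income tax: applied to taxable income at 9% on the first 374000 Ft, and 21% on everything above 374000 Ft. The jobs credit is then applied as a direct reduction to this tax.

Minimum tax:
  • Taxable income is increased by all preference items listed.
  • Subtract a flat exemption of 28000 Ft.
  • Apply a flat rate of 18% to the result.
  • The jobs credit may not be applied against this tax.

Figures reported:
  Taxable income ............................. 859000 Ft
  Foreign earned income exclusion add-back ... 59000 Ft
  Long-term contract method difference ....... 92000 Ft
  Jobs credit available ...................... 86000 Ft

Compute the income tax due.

Standard income tax:
  374000 Ft × 9% = 33660 Ft
  485000 Ft × 21% = 101850 Ft
  → 135510 Ft
  Less jobs credit 86000 Ft → 49510 Ft

Minimum tax:
  Adjusted income: 859000 Ft + 59000 Ft + 92000 Ft = 1010000 Ft
  Less exemption 28000 Ft → base 982000 Ft
  982000 Ft × 18% = 176760 Ft

176760 Ft > 49510 Ft, so the minimum tax is the binding amount.

176760 Ft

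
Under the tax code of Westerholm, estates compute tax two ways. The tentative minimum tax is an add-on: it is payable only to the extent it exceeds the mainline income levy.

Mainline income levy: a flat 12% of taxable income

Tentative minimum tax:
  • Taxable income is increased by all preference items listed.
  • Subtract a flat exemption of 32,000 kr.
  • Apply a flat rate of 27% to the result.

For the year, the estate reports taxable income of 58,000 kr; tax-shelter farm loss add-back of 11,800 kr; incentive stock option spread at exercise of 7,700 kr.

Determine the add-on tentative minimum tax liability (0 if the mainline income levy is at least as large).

Mainline income levy:
  58,000 kr × 12% = 6,960 kr

Tentative minimum tax:
  Adjusted income: 58,000 kr + 11,800 kr + 7,700 kr = 77,500 kr
  Less exemption 32,000 kr → base 45,500 kr
  45,500 kr × 27% = 12,285 kr

Excess of tentative minimum tax over mainline income levy: 12,285 kr − 6,960 kr = 5,325 kr.

5,325 kr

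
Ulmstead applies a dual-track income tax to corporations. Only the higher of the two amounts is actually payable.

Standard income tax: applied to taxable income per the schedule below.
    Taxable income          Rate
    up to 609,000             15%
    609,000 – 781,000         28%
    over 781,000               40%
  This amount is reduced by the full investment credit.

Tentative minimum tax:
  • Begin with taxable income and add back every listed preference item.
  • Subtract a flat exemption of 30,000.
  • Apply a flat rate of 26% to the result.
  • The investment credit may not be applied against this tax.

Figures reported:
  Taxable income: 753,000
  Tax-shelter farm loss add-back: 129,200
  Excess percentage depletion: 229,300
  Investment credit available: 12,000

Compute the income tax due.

Standard income tax:
  609,000 × 15% = 91,350
  144,000 × 28% = 40,320
  → 131,670
  Less investment credit 12,000 → 119,670

Tentative minimum tax:
  Adjusted income: 753,000 + 129,200 + 229,300 = 1,111,500
  Less exemption 30,000 → base 1,081,500
  1,081,500 × 26% = 281,190

281,190 > 119,670, so the tentative minimum tax is the binding amount.

281,190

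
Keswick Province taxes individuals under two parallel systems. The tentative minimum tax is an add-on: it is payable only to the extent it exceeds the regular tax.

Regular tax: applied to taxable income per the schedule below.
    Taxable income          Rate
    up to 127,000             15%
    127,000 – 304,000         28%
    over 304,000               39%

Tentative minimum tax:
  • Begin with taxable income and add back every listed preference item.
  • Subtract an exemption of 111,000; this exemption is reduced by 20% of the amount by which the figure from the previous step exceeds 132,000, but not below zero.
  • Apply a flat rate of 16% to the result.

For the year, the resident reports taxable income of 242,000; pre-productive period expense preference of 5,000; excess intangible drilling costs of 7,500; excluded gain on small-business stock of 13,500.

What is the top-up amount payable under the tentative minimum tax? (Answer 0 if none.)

Regular tax:
  127,000 × 15% = 19,050
  115,000 × 28% = 32,200
  → 51,250

Tentative minimum tax:
  Adjusted income: 242,000 + 5,000 + 7,500 + 13,500 = 268,000
  Exemption: 111,000 − 20% × (268,000 − 132,000) = 111,000 − 27,200 = 83,800
  Base: 268,000 − 83,800 = 184,200
  184,200 × 16% = 29,472

29,472 ≤ 51,250, so no add-on is due.

0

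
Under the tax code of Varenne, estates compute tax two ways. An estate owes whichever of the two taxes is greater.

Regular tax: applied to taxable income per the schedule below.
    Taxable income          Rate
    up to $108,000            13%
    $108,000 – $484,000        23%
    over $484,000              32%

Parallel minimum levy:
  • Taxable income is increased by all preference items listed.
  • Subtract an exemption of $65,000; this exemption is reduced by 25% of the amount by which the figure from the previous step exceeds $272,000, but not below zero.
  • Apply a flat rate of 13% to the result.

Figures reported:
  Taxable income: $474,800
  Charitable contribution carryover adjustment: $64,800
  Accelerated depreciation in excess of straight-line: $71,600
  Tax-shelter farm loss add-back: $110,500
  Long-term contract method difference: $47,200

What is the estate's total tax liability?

Regular tax:
  $108,000 × 13% = $14,040
  $366,800 × 23% = $84,364
  → $98,404

Parallel minimum levy:
  Adjusted income: $474,800 + $64,800 + $71,600 + $110,500 + $47,200 = $768,900
  Exemption: 25% × ($768,900 − $272,000) = $124,225 ≥ $65,000, so the exemption is fully phased out
  Base: $768,900 − $0 = $768,900
  $768,900 × 13% = $99,957

$99,957 > $98,404, so the parallel minimum levy is the binding amount.

$99,957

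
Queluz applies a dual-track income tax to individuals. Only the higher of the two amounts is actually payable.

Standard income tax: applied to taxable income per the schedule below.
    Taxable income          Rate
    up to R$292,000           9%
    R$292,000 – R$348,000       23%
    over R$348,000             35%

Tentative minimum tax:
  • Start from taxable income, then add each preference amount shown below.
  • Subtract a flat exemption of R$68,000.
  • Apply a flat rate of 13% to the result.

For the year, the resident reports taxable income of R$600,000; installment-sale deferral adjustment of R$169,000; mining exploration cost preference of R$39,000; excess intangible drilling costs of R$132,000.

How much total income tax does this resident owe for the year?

Standard income tax:
  R$292,000 × 9% = R$26,280
  R$56,000 × 23% = R$12,880
  R$252,000 × 35% = R$88,200
  → R$127,360

Tentative minimum tax:
  Adjusted income: R$600,000 + R$169,000 + R$39,000 + R$132,000 = R$940,000
  Less exemption R$68,000 → base R$872,000
  R$872,000 × 13% = R$113,360

R$127,360 > R$113,360, so the standard income tax governs.

R$127,360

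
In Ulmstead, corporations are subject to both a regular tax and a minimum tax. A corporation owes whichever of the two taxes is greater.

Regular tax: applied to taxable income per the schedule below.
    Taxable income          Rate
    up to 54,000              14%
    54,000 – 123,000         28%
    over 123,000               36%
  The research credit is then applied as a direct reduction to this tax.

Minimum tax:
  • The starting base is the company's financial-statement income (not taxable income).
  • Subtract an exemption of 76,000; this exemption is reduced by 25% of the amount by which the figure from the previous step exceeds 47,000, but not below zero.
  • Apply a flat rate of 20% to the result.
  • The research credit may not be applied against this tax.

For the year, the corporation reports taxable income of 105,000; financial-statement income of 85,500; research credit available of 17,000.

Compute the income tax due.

Regular tax:
  54,000 × 14% = 7,560
  51,000 × 28% = 14,280
  → 21,840
  Less research credit 17,000 → 4,840

Minimum tax:
  Base (financial-statement income): 85,500
  Exemption: 76,000 − 25% × (85,500 − 47,000) = 76,000 − 9,625 = 66,375
  Base: 85,500 − 66,375 = 19,125
  19,125 × 20% = 3,825

4,840 > 3,825, so the regular tax governs.

4,840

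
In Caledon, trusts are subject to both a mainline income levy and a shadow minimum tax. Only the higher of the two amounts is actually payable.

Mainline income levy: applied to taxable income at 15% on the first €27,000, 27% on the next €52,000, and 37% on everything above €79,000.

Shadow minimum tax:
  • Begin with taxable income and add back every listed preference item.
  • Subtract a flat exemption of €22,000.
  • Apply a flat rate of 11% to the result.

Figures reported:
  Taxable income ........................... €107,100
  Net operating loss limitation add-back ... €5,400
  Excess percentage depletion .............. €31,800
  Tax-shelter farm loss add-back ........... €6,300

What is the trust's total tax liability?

Shadow minimum tax:
  Adjusted income: €107,100 + €5,400 + €31,800 + €6,300 = €150,600
  Less exemption €22,000 → base €128,600
  €128,600 × 11% = €14,146

Mainline income levy:
  €27,000 × 15% = €4,050
  €52,000 × 27% = €14,040
  €28,100 × 37% = €10,397
  → €28,487

€28,487 > €14,146, so the mainline income levy governs.

€28,487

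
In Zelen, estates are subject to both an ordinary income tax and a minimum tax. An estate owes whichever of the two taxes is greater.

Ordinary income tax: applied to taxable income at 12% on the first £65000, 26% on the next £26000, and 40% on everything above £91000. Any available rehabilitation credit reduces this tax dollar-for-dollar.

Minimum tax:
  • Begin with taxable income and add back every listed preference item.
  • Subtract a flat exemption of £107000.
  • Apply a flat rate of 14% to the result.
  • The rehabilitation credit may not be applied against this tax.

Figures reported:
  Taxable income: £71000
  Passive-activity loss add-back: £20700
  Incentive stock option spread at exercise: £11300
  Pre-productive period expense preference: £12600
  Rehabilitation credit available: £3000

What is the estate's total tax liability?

£6360

Ordinary income tax:
  £65000 × 12% = £7800
  £6000 × 26% = £1560
  → £9360
  Less rehabilitation credit £3000 → £6360

Minimum tax:
  Adjusted income: £71000 + £20700 + £11300 + £12600 = £115600
  Less exemption £107000 → base £8600
  £8600 × 14% = £1204

£6360 > £1204, so the ordinary income tax governs.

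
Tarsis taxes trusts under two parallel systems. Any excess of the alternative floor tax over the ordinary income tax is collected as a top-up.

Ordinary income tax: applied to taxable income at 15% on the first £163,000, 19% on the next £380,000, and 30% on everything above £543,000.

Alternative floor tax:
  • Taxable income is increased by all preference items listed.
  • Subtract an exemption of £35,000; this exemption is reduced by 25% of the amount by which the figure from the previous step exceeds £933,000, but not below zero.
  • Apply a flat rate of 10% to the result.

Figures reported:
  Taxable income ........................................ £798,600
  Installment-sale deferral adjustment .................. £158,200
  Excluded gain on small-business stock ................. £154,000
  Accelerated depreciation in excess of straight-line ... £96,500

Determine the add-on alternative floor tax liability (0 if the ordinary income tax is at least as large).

£0

Alternative floor tax:
  Adjusted income: £798,600 + £158,200 + £154,000 + £96,500 = £1,207,300
  Exemption: 25% × (£1,207,300 − £933,000) = £68,575 ≥ £35,000, so the exemption is fully phased out
  Base: £1,207,300 − £0 = £1,207,300
  £1,207,300 × 10% = £120,730

Ordinary income tax:
  £163,000 × 15% = £24,450
  £380,000 × 19% = £72,200
  £255,600 × 30% = £76,680
  → £173,330

£120,730 ≤ £173,330, so no add-on is due.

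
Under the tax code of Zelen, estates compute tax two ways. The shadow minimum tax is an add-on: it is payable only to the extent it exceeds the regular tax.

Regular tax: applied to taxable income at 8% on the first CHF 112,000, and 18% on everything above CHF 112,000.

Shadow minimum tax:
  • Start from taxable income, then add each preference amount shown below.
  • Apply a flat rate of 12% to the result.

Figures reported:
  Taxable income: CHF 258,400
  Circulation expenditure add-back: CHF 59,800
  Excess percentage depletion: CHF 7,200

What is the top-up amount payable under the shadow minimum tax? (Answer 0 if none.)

CHF 3,736

Shadow minimum tax:
  Adjusted income: CHF 258,400 + CHF 59,800 + CHF 7,200 = CHF 325,400
  CHF 325,400 × 12% = CHF 39,048

Regular tax:
  CHF 112,000 × 8% = CHF 8,960
  CHF 146,400 × 18% = CHF 26,352
  → CHF 35,312

Excess of shadow minimum tax over regular tax: CHF 39,048 − CHF 35,312 = CHF 3,736.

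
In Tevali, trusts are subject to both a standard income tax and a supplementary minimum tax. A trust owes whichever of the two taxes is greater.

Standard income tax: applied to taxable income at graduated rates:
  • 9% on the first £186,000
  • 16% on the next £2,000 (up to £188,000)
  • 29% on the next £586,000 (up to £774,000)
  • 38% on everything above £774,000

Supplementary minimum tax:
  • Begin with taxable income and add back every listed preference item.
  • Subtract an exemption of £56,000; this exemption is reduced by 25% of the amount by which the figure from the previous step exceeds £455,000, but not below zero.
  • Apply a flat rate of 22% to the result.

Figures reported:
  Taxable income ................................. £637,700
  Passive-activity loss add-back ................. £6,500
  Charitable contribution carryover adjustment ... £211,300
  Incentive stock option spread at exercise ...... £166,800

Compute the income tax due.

£224,906

Supplementary minimum tax:
  Adjusted income: £637,700 + £6,500 + £211,300 + £166,800 = £1,022,300
  Exemption: 25% × (£1,022,300 − £455,000) = £141,825 ≥ £56,000, so the exemption is fully phased out
  Base: £1,022,300 − £0 = £1,022,300
  £1,022,300 × 22% = £224,906

Standard income tax:
  £186,000 × 9% = £16,740
  £2,000 × 16% = £320
  £449,700 × 29% = £130,413
  → £147,473

£224,906 > £147,473, so the supplementary minimum tax is the binding amount.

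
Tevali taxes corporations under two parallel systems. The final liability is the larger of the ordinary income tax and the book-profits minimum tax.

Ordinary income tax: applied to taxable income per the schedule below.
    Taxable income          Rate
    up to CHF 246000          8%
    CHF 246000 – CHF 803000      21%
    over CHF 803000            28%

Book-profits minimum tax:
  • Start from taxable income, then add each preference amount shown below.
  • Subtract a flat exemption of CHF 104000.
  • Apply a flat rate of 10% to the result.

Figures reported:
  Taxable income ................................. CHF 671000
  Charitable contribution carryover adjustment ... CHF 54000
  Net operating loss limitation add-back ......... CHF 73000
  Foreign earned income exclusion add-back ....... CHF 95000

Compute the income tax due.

CHF 108930

Book-profits minimum tax:
  Adjusted income: CHF 671000 + CHF 54000 + CHF 73000 + CHF 95000 = CHF 893000
  Less exemption CHF 104000 → base CHF 789000
  CHF 789000 × 10% = CHF 78900

Ordinary income tax:
  CHF 246000 × 8% = CHF 19680
  CHF 425000 × 21% = CHF 89250
  → CHF 108930

CHF 108930 > CHF 78900, so the ordinary income tax governs.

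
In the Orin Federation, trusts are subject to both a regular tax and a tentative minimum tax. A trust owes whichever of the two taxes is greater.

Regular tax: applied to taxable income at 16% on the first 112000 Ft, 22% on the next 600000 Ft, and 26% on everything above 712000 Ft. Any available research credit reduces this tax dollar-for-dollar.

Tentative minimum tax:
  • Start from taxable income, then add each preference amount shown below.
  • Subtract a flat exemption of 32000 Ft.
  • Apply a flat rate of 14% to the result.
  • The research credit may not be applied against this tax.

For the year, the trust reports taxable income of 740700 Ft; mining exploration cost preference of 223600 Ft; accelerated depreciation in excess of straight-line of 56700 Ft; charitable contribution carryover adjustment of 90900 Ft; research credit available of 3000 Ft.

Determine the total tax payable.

154382 Ft

Tentative minimum tax:
  Adjusted income: 740700 Ft + 223600 Ft + 56700 Ft + 90900 Ft = 1111900 Ft
  Less exemption 32000 Ft → base 1079900 Ft
  1079900 Ft × 14% = 151186 Ft

Regular tax:
  112000 Ft × 16% = 17920 Ft
  600000 Ft × 22% = 132000 Ft
  28700 Ft × 26% = 7462 Ft
  → 157382 Ft
  Less research credit 3000 Ft → 154382 Ft

154382 Ft > 151186 Ft, so the regular tax governs.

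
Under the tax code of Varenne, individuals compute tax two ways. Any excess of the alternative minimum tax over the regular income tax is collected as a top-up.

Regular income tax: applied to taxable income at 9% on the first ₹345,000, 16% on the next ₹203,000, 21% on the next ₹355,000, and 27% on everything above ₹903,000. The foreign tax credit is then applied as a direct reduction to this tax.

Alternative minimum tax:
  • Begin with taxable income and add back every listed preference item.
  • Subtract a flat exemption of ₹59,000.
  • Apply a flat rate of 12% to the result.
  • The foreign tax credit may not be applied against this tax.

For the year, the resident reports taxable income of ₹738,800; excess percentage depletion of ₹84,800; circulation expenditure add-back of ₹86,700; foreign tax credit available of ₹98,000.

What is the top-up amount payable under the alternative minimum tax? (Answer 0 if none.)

Alternative minimum tax:
  Adjusted income: ₹738,800 + ₹84,800 + ₹86,700 = ₹910,300
  Less exemption ₹59,000 → base ₹851,300
  ₹851,300 × 12% = ₹102,156

Regular income tax:
  ₹345,000 × 9% = ₹31,050
  ₹203,000 × 16% = ₹32,480
  ₹190,800 × 21% = ₹40,068
  → ₹103,598
  Less foreign tax credit ₹98,000 → ₹5,598

Excess of alternative minimum tax over regular income tax: ₹102,156 − ₹5,598 = ₹96,558.

₹96,558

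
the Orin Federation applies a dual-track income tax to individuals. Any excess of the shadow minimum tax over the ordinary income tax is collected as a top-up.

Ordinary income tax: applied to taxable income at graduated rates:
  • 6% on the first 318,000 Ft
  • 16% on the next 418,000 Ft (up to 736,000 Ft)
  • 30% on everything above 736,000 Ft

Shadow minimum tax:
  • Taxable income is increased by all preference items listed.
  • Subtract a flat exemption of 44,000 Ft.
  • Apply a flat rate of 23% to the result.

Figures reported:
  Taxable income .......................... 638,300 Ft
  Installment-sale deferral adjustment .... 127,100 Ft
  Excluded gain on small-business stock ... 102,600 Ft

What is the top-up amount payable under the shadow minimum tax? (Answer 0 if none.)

119,192 Ft

Ordinary income tax:
  318,000 Ft × 6% = 19,080 Ft
  320,300 Ft × 16% = 51,248 Ft
  → 70,328 Ft

Shadow minimum tax:
  Adjusted income: 638,300 Ft + 127,100 Ft + 102,600 Ft = 868,000 Ft
  Less exemption 44,000 Ft → base 824,000 Ft
  824,000 Ft × 23% = 189,520 Ft

Excess of shadow minimum tax over ordinary income tax: 189,520 Ft − 70,328 Ft = 119,192 Ft.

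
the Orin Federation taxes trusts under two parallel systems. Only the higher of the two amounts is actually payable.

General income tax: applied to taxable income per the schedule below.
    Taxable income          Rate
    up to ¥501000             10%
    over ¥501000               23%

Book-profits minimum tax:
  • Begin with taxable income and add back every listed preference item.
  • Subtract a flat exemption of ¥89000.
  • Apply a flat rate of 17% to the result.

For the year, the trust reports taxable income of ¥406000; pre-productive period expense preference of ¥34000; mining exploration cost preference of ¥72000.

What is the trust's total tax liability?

General income tax:
  ¥406000 × 10% = ¥40600

Book-profits minimum tax:
  Adjusted income: ¥406000 + ¥34000 + ¥72000 = ¥512000
  Less exemption ¥89000 → base ¥423000
  ¥423000 × 17% = ¥71910

¥71910 > ¥40600, so the book-profits minimum tax is the binding amount.

¥71910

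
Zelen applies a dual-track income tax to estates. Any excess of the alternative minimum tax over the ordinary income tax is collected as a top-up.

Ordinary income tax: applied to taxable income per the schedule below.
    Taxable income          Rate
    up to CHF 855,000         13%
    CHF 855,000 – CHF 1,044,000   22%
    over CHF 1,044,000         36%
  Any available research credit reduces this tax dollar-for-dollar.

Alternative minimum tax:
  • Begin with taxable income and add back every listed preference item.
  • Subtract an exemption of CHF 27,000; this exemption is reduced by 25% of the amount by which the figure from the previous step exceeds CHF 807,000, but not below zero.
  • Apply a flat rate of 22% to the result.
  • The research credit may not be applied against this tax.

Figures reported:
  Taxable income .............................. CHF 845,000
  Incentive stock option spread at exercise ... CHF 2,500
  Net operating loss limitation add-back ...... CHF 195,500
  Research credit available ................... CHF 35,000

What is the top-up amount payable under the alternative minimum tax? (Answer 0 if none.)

CHF 154,610

Alternative minimum tax:
  Adjusted income: CHF 845,000 + CHF 2,500 + CHF 195,500 = CHF 1,043,000
  Exemption: 25% × (CHF 1,043,000 − CHF 807,000) = CHF 59,000 ≥ CHF 27,000, so the exemption is fully phased out
  Base: CHF 1,043,000 − CHF 0 = CHF 1,043,000
  CHF 1,043,000 × 22% = CHF 229,460

Ordinary income tax:
  CHF 845,000 × 13% = CHF 109,850
  Less research credit CHF 35,000 → CHF 74,850

Excess of alternative minimum tax over ordinary income tax: CHF 229,460 − CHF 74,850 = CHF 154,610.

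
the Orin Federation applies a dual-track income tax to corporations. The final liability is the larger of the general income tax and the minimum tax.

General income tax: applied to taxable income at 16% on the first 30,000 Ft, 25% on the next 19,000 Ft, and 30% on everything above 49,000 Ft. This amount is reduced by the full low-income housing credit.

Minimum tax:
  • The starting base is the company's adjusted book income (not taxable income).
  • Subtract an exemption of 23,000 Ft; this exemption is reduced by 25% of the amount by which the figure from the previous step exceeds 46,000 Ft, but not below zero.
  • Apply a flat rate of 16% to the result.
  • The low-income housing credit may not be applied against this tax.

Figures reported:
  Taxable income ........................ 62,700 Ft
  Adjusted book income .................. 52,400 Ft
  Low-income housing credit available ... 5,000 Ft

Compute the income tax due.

8,660 Ft

Minimum tax:
  Base (adjusted book income): 52,400 Ft
  Exemption: 23,000 Ft − 25% × (52,400 Ft − 46,000 Ft) = 23,000 Ft − 1,600 Ft = 21,400 Ft
  Base: 52,400 Ft − 21,400 Ft = 31,000 Ft
  31,000 Ft × 16% = 4,960 Ft

General income tax:
  30,000 Ft × 16% = 4,800 Ft
  19,000 Ft × 25% = 4,750 Ft
  13,700 Ft × 30% = 4,110 Ft
  → 13,660 Ft
  Less low-income housing credit 5,000 Ft → 8,660 Ft

8,660 Ft > 4,960 Ft, so the general income tax governs.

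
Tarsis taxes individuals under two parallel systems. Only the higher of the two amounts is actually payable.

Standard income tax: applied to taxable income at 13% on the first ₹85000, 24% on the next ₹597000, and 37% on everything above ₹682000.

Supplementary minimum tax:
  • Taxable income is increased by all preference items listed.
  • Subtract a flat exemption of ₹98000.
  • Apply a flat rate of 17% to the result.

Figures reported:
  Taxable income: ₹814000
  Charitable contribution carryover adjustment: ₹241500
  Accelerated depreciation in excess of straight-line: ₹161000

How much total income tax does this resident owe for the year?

₹203170

Standard income tax:
  ₹85000 × 13% = ₹11050
  ₹597000 × 24% = ₹143280
  ₹132000 × 37% = ₹48840
  → ₹203170

Supplementary minimum tax:
  Adjusted income: ₹814000 + ₹241500 + ₹161000 = ₹1216500
  Less exemption ₹98000 → base ₹1118500
  ₹1118500 × 17% = ₹190145

₹203170 > ₹190145, so the standard income tax governs.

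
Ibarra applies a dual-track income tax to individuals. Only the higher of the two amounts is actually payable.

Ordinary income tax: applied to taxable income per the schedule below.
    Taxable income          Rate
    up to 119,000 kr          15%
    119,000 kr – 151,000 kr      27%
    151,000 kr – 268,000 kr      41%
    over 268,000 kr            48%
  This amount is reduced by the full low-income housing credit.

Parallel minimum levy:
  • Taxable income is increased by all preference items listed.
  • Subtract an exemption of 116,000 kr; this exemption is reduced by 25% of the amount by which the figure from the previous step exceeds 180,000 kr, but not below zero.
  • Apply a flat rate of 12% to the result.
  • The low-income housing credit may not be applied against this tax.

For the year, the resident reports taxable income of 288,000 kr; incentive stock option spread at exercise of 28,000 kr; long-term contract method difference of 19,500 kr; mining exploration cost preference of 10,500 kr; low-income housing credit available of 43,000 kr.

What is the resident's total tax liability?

41,060 kr

Ordinary income tax:
  119,000 kr × 15% = 17,850 kr
  32,000 kr × 27% = 8,640 kr
  117,000 kr × 41% = 47,970 kr
  20,000 kr × 48% = 9,600 kr
  → 84,060 kr
  Less low-income housing credit 43,000 kr → 41,060 kr

Parallel minimum levy:
  Adjusted income: 288,000 kr + 28,000 kr + 19,500 kr + 10,500 kr = 346,000 kr
  Exemption: 116,000 kr − 25% × (346,000 kr − 180,000 kr) = 116,000 kr − 41,500 kr = 74,500 kr
  Base: 346,000 kr − 74,500 kr = 271,500 kr
  271,500 kr × 12% = 32,580 kr

41,060 kr > 32,580 kr, so the ordinary income tax governs.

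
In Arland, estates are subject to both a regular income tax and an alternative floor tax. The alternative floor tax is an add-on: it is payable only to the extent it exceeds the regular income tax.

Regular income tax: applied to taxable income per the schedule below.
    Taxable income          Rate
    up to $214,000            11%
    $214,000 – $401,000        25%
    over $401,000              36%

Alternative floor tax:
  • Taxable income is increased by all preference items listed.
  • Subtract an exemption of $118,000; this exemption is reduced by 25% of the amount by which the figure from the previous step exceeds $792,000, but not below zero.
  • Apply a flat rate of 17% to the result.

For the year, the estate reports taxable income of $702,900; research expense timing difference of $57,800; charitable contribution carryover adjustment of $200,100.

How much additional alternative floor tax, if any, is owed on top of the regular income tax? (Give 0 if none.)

Regular income tax:
  $214,000 × 11% = $23,540
  $187,000 × 25% = $46,750
  $301,900 × 36% = $108,684
  → $178,974

Alternative floor tax:
  Adjusted income: $702,900 + $57,800 + $200,100 = $960,800
  Exemption: $118,000 − 25% × ($960,800 − $792,000) = $118,000 − $42,200 = $75,800
  Base: $960,800 − $75,800 = $885,000
  $885,000 × 17% = $150,450

$150,450 ≤ $178,974, so no add-on is due.

$0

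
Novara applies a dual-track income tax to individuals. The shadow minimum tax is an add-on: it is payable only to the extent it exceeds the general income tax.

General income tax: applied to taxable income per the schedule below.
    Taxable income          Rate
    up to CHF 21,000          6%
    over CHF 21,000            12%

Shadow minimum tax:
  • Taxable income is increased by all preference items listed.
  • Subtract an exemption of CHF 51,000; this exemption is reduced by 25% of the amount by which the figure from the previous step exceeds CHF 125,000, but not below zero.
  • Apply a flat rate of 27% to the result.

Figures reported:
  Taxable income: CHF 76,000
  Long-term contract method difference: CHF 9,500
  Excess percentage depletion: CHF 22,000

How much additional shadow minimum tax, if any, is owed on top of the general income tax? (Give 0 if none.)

General income tax:
  CHF 21,000 × 6% = CHF 1,260
  CHF 55,000 × 12% = CHF 6,600
  → CHF 7,860

Shadow minimum tax:
  Adjusted income: CHF 76,000 + CHF 9,500 + CHF 22,000 = CHF 107,500
  Exemption: CHF 107,500 ≤ CHF 125,000, so full CHF 51,000 applies
  Base: CHF 107,500 − CHF 51,000 = CHF 56,500
  CHF 56,500 × 27% = CHF 15,255

Excess of shadow minimum tax over general income tax: CHF 15,255 − CHF 7,860 = CHF 7,395.

CHF 7,395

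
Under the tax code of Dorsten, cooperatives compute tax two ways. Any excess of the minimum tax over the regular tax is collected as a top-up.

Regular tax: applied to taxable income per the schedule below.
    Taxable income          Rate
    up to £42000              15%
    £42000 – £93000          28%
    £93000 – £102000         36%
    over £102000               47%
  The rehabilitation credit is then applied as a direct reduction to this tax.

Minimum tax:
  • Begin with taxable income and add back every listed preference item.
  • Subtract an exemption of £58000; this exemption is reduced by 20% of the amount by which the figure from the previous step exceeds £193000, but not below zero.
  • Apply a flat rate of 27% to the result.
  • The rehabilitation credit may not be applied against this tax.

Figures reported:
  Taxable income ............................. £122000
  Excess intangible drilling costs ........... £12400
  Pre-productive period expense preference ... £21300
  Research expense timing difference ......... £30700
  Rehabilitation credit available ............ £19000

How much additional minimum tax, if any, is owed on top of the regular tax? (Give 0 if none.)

£20448

Minimum tax:
  Adjusted income: £122000 + £12400 + £21300 + £30700 = £186400
  Exemption: £186400 ≤ £193000, so full £58000 applies
  Base: £186400 − £58000 = £128400
  £128400 × 27% = £34668

Regular tax:
  £42000 × 15% = £6300
  £51000 × 28% = £14280
  £9000 × 36% = £3240
  £20000 × 47% = £9400
  → £33220
  Less rehabilitation credit £19000 → £14220

Excess of minimum tax over regular tax: £34668 − £14220 = £20448.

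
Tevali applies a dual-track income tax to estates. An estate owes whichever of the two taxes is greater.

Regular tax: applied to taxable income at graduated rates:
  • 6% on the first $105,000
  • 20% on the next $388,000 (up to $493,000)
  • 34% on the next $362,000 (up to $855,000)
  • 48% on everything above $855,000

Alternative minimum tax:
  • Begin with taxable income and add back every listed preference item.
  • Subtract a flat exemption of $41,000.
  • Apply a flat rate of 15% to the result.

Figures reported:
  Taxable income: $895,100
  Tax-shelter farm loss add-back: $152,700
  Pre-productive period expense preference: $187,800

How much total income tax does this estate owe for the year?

$226,228

Alternative minimum tax:
  Adjusted income: $895,100 + $152,700 + $187,800 = $1,235,600
  Less exemption $41,000 → base $1,194,600
  $1,194,600 × 15% = $179,190

Regular tax:
  $105,000 × 6% = $6,300
  $388,000 × 20% = $77,600
  $362,000 × 34% = $123,080
  $40,100 × 48% = $19,248
  → $226,228

$226,228 > $179,190, so the regular tax governs.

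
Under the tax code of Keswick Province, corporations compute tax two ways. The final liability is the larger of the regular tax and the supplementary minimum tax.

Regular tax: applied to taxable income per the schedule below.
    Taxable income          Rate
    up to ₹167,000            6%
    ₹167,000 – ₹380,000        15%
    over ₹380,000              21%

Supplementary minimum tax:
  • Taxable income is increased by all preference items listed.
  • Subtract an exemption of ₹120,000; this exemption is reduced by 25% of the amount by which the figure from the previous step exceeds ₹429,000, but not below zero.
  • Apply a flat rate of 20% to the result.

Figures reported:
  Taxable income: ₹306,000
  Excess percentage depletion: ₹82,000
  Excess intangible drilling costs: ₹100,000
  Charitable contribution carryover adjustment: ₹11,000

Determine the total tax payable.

Supplementary minimum tax:
  Adjusted income: ₹306,000 + ₹82,000 + ₹100,000 + ₹11,000 = ₹499,000
  Exemption: ₹120,000 − 25% × (₹499,000 − ₹429,000) = ₹120,000 − ₹17,500 = ₹102,500
  Base: ₹499,000 − ₹102,500 = ₹396,500
  ₹396,500 × 20% = ₹79,300

Regular tax:
  ₹167,000 × 6% = ₹10,020
  ₹139,000 × 15% = ₹20,850
  → ₹30,870

₹79,300 > ₹30,870, so the supplementary minimum tax is the binding amount.

₹79,300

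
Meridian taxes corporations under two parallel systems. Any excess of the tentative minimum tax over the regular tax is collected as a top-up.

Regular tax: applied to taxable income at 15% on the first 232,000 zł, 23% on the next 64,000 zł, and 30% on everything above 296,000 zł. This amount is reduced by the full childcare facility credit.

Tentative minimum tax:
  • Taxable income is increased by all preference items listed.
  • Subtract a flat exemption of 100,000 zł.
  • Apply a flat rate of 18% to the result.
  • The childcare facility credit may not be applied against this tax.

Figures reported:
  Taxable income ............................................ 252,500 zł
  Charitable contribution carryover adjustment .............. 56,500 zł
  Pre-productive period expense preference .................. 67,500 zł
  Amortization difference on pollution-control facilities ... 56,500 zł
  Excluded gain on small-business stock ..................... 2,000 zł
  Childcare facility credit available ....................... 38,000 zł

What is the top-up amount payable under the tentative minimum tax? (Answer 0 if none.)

58,785 zł

Regular tax:
  232,000 zł × 15% = 34,800 zł
  20,500 zł × 23% = 4,715 zł
  → 39,515 zł
  Less childcare facility credit 38,000 zł → 1,515 zł

Tentative minimum tax:
  Adjusted income: 252,500 zł + 56,500 zł + 67,500 zł + 56,500 zł + 2,000 zł = 435,000 zł
  Less exemption 100,000 zł → base 335,000 zł
  335,000 zł × 18% = 60,300 zł

Excess of tentative minimum tax over regular tax: 60,300 zł − 1,515 zł = 58,785 zł.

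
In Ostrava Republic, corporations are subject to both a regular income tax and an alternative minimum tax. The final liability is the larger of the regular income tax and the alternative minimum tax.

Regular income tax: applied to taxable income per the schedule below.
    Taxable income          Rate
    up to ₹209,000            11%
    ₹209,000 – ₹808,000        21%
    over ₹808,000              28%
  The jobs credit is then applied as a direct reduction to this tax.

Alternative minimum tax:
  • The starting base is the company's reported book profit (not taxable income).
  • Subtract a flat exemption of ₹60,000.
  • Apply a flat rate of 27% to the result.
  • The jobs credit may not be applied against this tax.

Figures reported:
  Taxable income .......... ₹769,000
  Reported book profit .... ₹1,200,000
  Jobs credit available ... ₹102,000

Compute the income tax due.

Alternative minimum tax:
  Base (reported book profit): ₹1,200,000
  Less exemption ₹60,000 → base ₹1,140,000
  ₹1,140,000 × 27% = ₹307,800

Regular income tax:
  ₹209,000 × 11% = ₹22,990
  ₹560,000 × 21% = ₹117,600
  → ₹140,590
  Less jobs credit ₹102,000 → ₹38,590

₹307,800 > ₹38,590, so the alternative minimum tax is the binding amount.

₹307,800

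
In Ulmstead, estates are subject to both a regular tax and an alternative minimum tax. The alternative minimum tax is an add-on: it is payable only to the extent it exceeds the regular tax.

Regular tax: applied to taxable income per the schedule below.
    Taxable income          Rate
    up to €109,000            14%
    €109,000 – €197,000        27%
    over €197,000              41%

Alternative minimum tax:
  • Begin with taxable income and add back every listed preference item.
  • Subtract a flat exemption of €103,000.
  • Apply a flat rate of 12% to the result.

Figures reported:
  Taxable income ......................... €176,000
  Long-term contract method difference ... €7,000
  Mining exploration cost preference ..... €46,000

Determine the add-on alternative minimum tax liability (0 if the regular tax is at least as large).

Regular tax:
  €109,000 × 14% = €15,260
  €67,000 × 27% = €18,090
  → €33,350

Alternative minimum tax:
  Adjusted income: €176,000 + €7,000 + €46,000 = €229,000
  Less exemption €103,000 → base €126,000
  €126,000 × 12% = €15,120

€15,120 ≤ €33,350, so no add-on is due.

€0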